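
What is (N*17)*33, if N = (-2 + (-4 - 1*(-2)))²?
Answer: 8976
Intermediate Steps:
N = 16 (N = (-2 + (-4 + 2))² = (-2 - 2)² = (-4)² = 16)
(N*17)*33 = (16*17)*33 = 272*33 = 8976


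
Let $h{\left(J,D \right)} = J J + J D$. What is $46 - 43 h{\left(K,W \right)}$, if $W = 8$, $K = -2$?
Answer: $562$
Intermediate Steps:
$h{\left(J,D \right)} = J^{2} + D J$
$46 - 43 h{\left(K,W \right)} = 46 - 43 \left(- 2 \left(8 - 2\right)\right) = 46 - 43 \left(\left(-2\right) 6\right) = 46 - -516 = 46 + 516 = 562$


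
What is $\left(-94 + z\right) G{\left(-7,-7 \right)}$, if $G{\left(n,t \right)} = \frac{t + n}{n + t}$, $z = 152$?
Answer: $58$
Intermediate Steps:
$G{\left(n,t \right)} = 1$ ($G{\left(n,t \right)} = \frac{n + t}{n + t} = 1$)
$\left(-94 + z\right) G{\left(-7,-7 \right)} = \left(-94 + 152\right) 1 = 58 \cdot 1 = 58$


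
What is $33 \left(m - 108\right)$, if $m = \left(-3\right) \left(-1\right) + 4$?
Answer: $-3333$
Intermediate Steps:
$m = 7$ ($m = 3 + 4 = 7$)
$33 \left(m - 108\right) = 33 \left(7 - 108\right) = 33 \left(-101\right) = -3333$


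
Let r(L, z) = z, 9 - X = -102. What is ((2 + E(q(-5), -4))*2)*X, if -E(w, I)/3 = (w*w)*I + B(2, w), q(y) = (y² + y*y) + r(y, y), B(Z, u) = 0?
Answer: 5395044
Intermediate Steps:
X = 111 (X = 9 - 1*(-102) = 9 + 102 = 111)
q(y) = y + 2*y² (q(y) = (y² + y*y) + y = (y² + y²) + y = 2*y² + y = y + 2*y²)
E(w, I) = -3*I*w² (E(w, I) = -3*((w*w)*I + 0) = -3*(w²*I + 0) = -3*(I*w² + 0) = -3*I*w²)
((2 + E(q(-5), -4))*2)*X = ((2 - 3*(-4)*(-5*(1 + 2*(-5)))²)*2)*111 = ((2 - 3*(-4)*(-5*(1 - 10))²)*2)*111 = ((2 - 3*(-4)*(-5*(-9))²)*2)*111 = ((2 - 3*(-4)*45²)*2)*111 = ((2 - 3*(-4)*2025)*2)*111 = ((2 + 24300)*2)*111 = (24302*2)*111 = 48604*111 = 5395044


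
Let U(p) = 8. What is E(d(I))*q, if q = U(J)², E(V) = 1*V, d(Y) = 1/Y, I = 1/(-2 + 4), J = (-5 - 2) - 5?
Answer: 128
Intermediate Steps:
J = -12 (J = -7 - 5 = -12)
I = ½ (I = 1/2 = ½ ≈ 0.50000)
E(V) = V
q = 64 (q = 8² = 64)
E(d(I))*q = 64/(½) = 2*64 = 128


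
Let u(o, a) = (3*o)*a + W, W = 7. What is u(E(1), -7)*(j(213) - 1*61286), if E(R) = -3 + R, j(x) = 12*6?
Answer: -2999486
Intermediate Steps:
j(x) = 72
u(o, a) = 7 + 3*a*o (u(o, a) = (3*o)*a + 7 = 3*a*o + 7 = 7 + 3*a*o)
u(E(1), -7)*(j(213) - 1*61286) = (7 + 3*(-7)*(-3 + 1))*(72 - 1*61286) = (7 + 3*(-7)*(-2))*(72 - 61286) = (7 + 42)*(-61214) = 49*(-61214) = -2999486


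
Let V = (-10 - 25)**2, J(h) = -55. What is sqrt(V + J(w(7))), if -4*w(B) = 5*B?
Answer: 3*sqrt(130) ≈ 34.205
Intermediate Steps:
w(B) = -5*B/4
V = 1225 (V = (-35)**2 = 1225)
sqrt(V + J(w(7))) = sqrt(1225 - 55) = sqrt(1170) = 3*sqrt(130)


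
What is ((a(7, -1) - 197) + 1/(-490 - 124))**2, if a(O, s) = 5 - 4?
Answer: 14482919025/376996 ≈ 38417.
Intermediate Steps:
a(O, s) = 1
((a(7, -1) - 197) + 1/(-490 - 124))**2 = ((1 - 197) + 1/(-490 - 124))**2 = (-196 + 1/(-614))**2 = (-196 - 1/614)**2 = (-120345/614)**2 = 14482919025/376996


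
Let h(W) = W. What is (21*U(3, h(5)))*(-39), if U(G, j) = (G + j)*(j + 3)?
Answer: -52416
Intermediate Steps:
U(G, j) = (3 + j)*(G + j) (U(G, j) = (G + j)*(3 + j) = (3 + j)*(G + j))
(21*U(3, h(5)))*(-39) = (21*(5² + 3*3 + 3*5 + 3*5))*(-39) = (21*(25 + 9 + 15 + 15))*(-39) = (21*64)*(-39) = 1344*(-39) = -52416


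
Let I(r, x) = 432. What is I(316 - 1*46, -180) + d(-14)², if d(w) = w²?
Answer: 38848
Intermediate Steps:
I(316 - 1*46, -180) + d(-14)² = 432 + ((-14)²)² = 432 + 196² = 432 + 38416 = 38848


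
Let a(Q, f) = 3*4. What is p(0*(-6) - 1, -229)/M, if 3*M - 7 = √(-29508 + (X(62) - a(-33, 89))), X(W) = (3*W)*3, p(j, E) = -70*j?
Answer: 1470/29011 - 630*I*√3218/29011 ≈ 0.05067 - 1.2319*I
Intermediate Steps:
X(W) = 9*W
a(Q, f) = 12
M = 7/3 + I*√3218 (M = 7/3 + √(-29508 + (9*62 - 1*12))/3 = 7/3 + √(-29508 + (558 - 12))/3 = 7/3 + √(-29508 + 546)/3 = 7/3 + √(-28962)/3 = 7/3 + (3*I*√3218)/3 = 7/3 + I*√3218 ≈ 2.3333 + 56.727*I)
p(0*(-6) - 1, -229)/M = (-70*(0*(-6) - 1))/(7/3 + I*√3218) = (-70*(0 - 1))/(7/3 + I*√3218) = (-70*(-1))/(7/3 + I*√3218) = 70/(7/3 + I*√3218)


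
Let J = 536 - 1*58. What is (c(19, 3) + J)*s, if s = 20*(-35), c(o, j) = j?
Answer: -336700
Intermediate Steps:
J = 478 (J = 536 - 58 = 478)
s = -700
(c(19, 3) + J)*s = (3 + 478)*(-700) = 481*(-700) = -336700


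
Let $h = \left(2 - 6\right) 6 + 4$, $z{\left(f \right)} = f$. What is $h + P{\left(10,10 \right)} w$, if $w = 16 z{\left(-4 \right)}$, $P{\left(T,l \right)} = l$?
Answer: $-660$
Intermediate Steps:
$w = -64$ ($w = 16 \left(-4\right) = -64$)
$h = -20$ ($h = \left(2 - 6\right) 6 + 4 = \left(-4\right) 6 + 4 = -24 + 4 = -20$)
$h + P{\left(10,10 \right)} w = -20 + 10 \left(-64\right) = -20 - 640 = -660$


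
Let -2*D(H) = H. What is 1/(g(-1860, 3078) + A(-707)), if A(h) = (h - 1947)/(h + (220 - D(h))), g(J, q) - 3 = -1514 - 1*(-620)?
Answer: -1681/1492463 ≈ -0.0011263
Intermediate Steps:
g(J, q) = -891 (g(J, q) = 3 + (-1514 - 1*(-620)) = 3 + (-1514 + 620) = 3 - 894 = -891)
D(H) = -H/2
A(h) = (-1947 + h)/(220 + 3*h/2) (A(h) = (h - 1947)/(h + (220 - (-1)*h/2)) = (-1947 + h)/(h + (220 + h/2)) = (-1947 + h)/(220 + 3*h/2))
1/(g(-1860, 3078) + A(-707)) = 1/(-891 + 2*(-1947 - 707)/(440 + 3*(-707))) = 1/(-891 + 2*(-2654)/(440 - 2121)) = 1/(-891 + 2*(-2654)/(-1681)) = 1/(-891 + 2*(-1/1681)*(-2654)) = 1/(-891 + 5308/1681) = 1/(-1492463/1681) = -1681/1492463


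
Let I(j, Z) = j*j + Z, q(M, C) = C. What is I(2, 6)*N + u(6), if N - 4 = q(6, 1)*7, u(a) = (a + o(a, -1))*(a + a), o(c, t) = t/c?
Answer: 180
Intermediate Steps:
I(j, Z) = Z + j² (I(j, Z) = j² + Z = Z + j²)
u(a) = 2*a*(a - 1/a) (u(a) = (a - 1/a)*(a + a) = (a - 1/a)*(2*a) = 2*a*(a - 1/a))
N = 11 (N = 4 + 1*7 = 4 + 7 = 11)
I(2, 6)*N + u(6) = (6 + 2²)*11 + (-2 + 2*6²) = (6 + 4)*11 + (-2 + 2*36) = 10*11 + (-2 + 72) = 110 + 70 = 180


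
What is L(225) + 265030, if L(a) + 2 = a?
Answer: 265253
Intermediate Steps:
L(a) = -2 + a
L(225) + 265030 = (-2 + 225) + 265030 = 223 + 265030 = 265253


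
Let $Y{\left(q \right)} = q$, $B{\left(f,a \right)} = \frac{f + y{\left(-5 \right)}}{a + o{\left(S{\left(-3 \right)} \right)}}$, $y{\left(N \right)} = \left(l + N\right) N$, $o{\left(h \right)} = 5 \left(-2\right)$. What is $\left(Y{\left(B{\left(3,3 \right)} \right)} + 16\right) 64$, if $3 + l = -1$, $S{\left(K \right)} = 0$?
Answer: $\frac{4096}{7} \approx 585.14$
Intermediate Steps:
$l = -4$ ($l = -3 - 1 = -4$)
$o{\left(h \right)} = -10$
$y{\left(N \right)} = N \left(-4 + N\right)$ ($y{\left(N \right)} = \left(-4 + N\right) N = N \left(-4 + N\right)$)
$B{\left(f,a \right)} = \frac{45 + f}{-10 + a}$ ($B{\left(f,a \right)} = \frac{f - 5 \left(-4 - 5\right)}{a - 10} = \frac{f - -45}{-10 + a} = \frac{f + 45}{-10 + a} = \frac{45 + f}{-10 + a}$)
$\left(Y{\left(B{\left(3,3 \right)} \right)} + 16\right) 64 = \left(\frac{45 + 3}{-10 + 3} + 16\right) 64 = \left(\frac{1}{-7} \cdot 48 + 16\right) 64 = \left(\left(- \frac{1}{7}\right) 48 + 16\right) 64 = \left(- \frac{48}{7} + 16\right) 64 = \frac{64}{7} \cdot 64 = \frac{4096}{7}$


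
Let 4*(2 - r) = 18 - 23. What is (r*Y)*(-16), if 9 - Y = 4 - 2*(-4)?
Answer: 156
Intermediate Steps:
r = 13/4 (r = 2 - (18 - 23)/4 = 2 - ¼*(-5) = 2 + 5/4 = 13/4 ≈ 3.2500)
Y = -3 (Y = 9 - (4 - 2*(-4)) = 9 - (4 + 8) = 9 - 1*12 = 9 - 12 = -3)
(r*Y)*(-16) = ((13/4)*(-3))*(-16) = -39/4*(-16) = 156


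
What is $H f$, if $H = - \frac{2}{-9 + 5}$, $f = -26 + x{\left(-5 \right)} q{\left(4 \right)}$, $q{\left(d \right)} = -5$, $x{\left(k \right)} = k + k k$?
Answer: $-63$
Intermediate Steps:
$x{\left(k \right)} = k + k^{2}$
$f = -126$ ($f = -26 + - 5 \left(1 - 5\right) \left(-5\right) = -26 + \left(-5\right) \left(-4\right) \left(-5\right) = -26 + 20 \left(-5\right) = -26 - 100 = -126$)
$H = \frac{1}{2}$ ($H = - \frac{2}{-4} = \left(-2\right) \left(- \frac{1}{4}\right) = \frac{1}{2} \approx 0.5$)
$H f = \frac{1}{2} \left(-126\right) = -63$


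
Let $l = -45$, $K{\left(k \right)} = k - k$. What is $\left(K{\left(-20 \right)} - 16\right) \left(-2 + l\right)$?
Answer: $752$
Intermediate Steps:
$K{\left(k \right)} = 0$
$\left(K{\left(-20 \right)} - 16\right) \left(-2 + l\right) = \left(0 - 16\right) \left(-2 - 45\right) = \left(-16\right) \left(-47\right) = 752$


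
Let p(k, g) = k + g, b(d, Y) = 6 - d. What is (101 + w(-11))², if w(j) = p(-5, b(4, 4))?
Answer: 9604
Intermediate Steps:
p(k, g) = g + k
w(j) = -3 (w(j) = (6 - 1*4) - 5 = (6 - 4) - 5 = 2 - 5 = -3)
(101 + w(-11))² = (101 - 3)² = 98² = 9604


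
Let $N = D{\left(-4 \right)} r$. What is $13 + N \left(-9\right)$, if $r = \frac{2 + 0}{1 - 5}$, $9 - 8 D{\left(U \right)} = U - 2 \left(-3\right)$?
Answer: $\frac{271}{16} \approx 16.938$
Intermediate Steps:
$D{\left(U \right)} = \frac{3}{8} - \frac{U}{8}$ ($D{\left(U \right)} = \frac{9}{8} - \frac{U - 2 \left(-3\right)}{8} = \frac{9}{8} - \frac{U - -6}{8} = \frac{9}{8} - \frac{U + 6}{8} = \frac{9}{8} - \frac{6 + U}{8} = \frac{9}{8} - \left(\frac{3}{4} + \frac{U}{8}\right) = \frac{3}{8} - \frac{U}{8}$)
$r = - \frac{1}{2}$ ($r = \frac{2}{-4} = 2 \left(- \frac{1}{4}\right) = - \frac{1}{2} \approx -0.5$)
$N = - \frac{7}{16}$ ($N = \left(\frac{3}{8} - - \frac{1}{2}\right) \left(- \frac{1}{2}\right) = \left(\frac{3}{8} + \frac{1}{2}\right) \left(- \frac{1}{2}\right) = \frac{7}{8} \left(- \frac{1}{2}\right) = - \frac{7}{16} \approx -0.4375$)
$13 + N \left(-9\right) = 13 - - \frac{63}{16} = 13 + \frac{63}{16} = \frac{271}{16}$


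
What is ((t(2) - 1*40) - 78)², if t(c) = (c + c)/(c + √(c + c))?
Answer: 13689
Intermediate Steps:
t(c) = 2*c/(c + √2*√c) (t(c) = (2*c)/(c + √(2*c)) = (2*c)/(c + √2*√c) = 2*c/(c + √2*√c))
((t(2) - 1*40) - 78)² = ((2*2/(2 + √2*√2) - 1*40) - 78)² = ((2*2/(2 + 2) - 40) - 78)² = ((2*2/4 - 40) - 78)² = ((2*2*(¼) - 40) - 78)² = ((1 - 40) - 78)² = (-39 - 78)² = (-117)² = 13689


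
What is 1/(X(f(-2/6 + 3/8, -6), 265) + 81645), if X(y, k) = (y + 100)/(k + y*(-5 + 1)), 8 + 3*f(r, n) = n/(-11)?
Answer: 9073/740768303 ≈ 1.2248e-5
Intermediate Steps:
f(r, n) = -8/3 - n/33 (f(r, n) = -8/3 + (n/(-11))/3 = -8/3 + (n*(-1/11))/3 = -8/3 + (-n/11)/3 = -8/3 - n/33)
X(y, k) = (100 + y)/(k - 4*y) (X(y, k) = (100 + y)/(k + y*(-4)) = (100 + y)/(k - 4*y))
1/(X(f(-2/6 + 3/8, -6), 265) + 81645) = 1/((100 + (-8/3 - 1/33*(-6)))/(265 - 4*(-8/3 - 1/33*(-6))) + 81645) = 1/((100 + (-8/3 + 2/11))/(265 - 4*(-8/3 + 2/11)) + 81645) = 1/((100 - 82/33)/(265 - 4*(-82/33)) + 81645) = 1/((3218/33)/(265 + 328/33) + 81645) = 1/((3218/33)/(9073/33) + 81645) = 1/((33/9073)*(3218/33) + 81645) = 1/(3218/9073 + 81645) = 1/(740768303/9073) = 9073/740768303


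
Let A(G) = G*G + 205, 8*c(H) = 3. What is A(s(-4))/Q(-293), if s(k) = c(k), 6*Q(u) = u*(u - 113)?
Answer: 39387/3806656 ≈ 0.010347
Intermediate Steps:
c(H) = 3/8 (c(H) = (⅛)*3 = 3/8)
Q(u) = u*(-113 + u)/6 (Q(u) = (u*(u - 113))/6 = (u*(-113 + u))/6 = u*(-113 + u)/6)
s(k) = 3/8
A(G) = 205 + G² (A(G) = G² + 205 = 205 + G²)
A(s(-4))/Q(-293) = (205 + (3/8)²)/(((⅙)*(-293)*(-113 - 293))) = (205 + 9/64)/(((⅙)*(-293)*(-406))) = 13129/(64*(59479/3)) = (13129/64)*(3/59479) = 39387/3806656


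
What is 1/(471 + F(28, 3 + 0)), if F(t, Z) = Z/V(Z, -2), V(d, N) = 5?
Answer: 5/2358 ≈ 0.0021204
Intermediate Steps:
F(t, Z) = Z/5
1/(471 + F(28, 3 + 0)) = 1/(471 + (3 + 0)/5) = 1/(471 + (⅕)*3) = 1/(471 + ⅗) = 1/(2358/5) = 5/2358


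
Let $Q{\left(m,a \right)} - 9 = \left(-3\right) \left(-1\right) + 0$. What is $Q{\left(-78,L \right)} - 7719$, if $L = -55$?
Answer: $-7707$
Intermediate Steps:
$Q{\left(m,a \right)} = 12$ ($Q{\left(m,a \right)} = 9 + \left(\left(-3\right) \left(-1\right) + 0\right) = 9 + \left(3 + 0\right) = 9 + 3 = 12$)
$Q{\left(-78,L \right)} - 7719 = 12 - 7719 = -7707$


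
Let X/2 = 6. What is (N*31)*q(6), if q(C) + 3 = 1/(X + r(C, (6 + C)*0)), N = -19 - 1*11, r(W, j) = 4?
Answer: 21855/8 ≈ 2731.9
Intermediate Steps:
X = 12 (X = 2*6 = 12)
N = -30 (N = -19 - 11 = -30)
q(C) = -47/16 (q(C) = -3 + 1/(12 + 4) = -3 + 1/16 = -47/16)
(N*31)*q(6) = -30*31*(-47/16) = -930*(-47/16) = 21855/8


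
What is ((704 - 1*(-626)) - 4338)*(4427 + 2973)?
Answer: -22259200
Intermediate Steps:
((704 - 1*(-626)) - 4338)*(4427 + 2973) = ((704 + 626) - 4338)*7400 = (1330 - 4338)*7400 = -3008*7400 = -22259200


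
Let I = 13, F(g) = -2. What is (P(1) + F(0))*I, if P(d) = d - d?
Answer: -26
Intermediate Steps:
P(d) = 0
(P(1) + F(0))*I = (0 - 2)*13 = -2*13 = -26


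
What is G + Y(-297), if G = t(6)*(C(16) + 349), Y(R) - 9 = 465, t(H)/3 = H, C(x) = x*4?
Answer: 7908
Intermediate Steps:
C(x) = 4*x
t(H) = 3*H
Y(R) = 474 (Y(R) = 9 + 465 = 474)
G = 7434 (G = (3*6)*(4*16 + 349) = 18*(64 + 349) = 18*413 = 7434)
G + Y(-297) = 7434 + 474 = 7908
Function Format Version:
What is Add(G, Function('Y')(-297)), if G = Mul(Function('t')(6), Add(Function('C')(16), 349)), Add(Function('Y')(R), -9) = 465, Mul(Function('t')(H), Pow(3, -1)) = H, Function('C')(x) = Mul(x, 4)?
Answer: 7908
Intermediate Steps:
Function('C')(x) = Mul(4, x)
Function('t')(H) = Mul(3, H)
Function('Y')(R) = 474 (Function('Y')(R) = Add(9, 465) = 474)
G = 7434 (G = Mul(Mul(3, 6), Add(Mul(4, 16), 349)) = Mul(18, Add(64, 349)) = Mul(18, 413) = 7434)
Add(G, Function('Y')(-297)) = Add(7434, 474) = 7908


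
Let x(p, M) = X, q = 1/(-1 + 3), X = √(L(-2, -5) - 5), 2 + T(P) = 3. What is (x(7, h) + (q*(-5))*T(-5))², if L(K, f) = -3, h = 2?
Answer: (5 - 4*I*√2)²/4 ≈ -1.75 - 14.142*I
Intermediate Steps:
T(P) = 1 (T(P) = -2 + 3 = 1)
X = 2*I*√2 (X = √(-3 - 5) = √(-8) = 2*I*√2 ≈ 2.8284*I)
q = ½ (q = 1/2 = ½ ≈ 0.50000)
x(p, M) = 2*I*√2
(x(7, h) + (q*(-5))*T(-5))² = (2*I*√2 + ((½)*(-5))*1)² = (2*I*√2 - 5/2*1)² = (2*I*√2 - 5/2)² = (-5/2 + 2*I*√2)²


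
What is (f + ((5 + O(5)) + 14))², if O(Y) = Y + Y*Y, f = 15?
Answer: 4096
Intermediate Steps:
O(Y) = Y + Y²
(f + ((5 + O(5)) + 14))² = (15 + ((5 + 5*(1 + 5)) + 14))² = (15 + ((5 + 5*6) + 14))² = (15 + ((5 + 30) + 14))² = (15 + (35 + 14))² = (15 + 49)² = 64² = 4096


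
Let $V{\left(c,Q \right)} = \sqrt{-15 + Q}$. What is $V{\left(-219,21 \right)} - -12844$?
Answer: $12844 + \sqrt{6} \approx 12846.0$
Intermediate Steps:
$V{\left(-219,21 \right)} - -12844 = \sqrt{-15 + 21} - -12844 = \sqrt{6} + 12844 = 12844 + \sqrt{6}$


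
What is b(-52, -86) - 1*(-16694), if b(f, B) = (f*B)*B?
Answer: -367898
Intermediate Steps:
b(f, B) = f*B² (b(f, B) = (B*f)*B = f*B²)
b(-52, -86) - 1*(-16694) = -52*(-86)² - 1*(-16694) = -52*7396 + 16694 = -384592 + 16694 = -367898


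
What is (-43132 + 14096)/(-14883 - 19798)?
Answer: 29036/34681 ≈ 0.83723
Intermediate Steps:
(-43132 + 14096)/(-14883 - 19798) = -29036/(-34681) = -29036*(-1/34681) = 29036/34681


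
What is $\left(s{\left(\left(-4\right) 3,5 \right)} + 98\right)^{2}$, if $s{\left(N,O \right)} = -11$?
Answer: $7569$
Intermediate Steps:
$\left(s{\left(\left(-4\right) 3,5 \right)} + 98\right)^{2} = \left(-11 + 98\right)^{2} = 87^{2} = 7569$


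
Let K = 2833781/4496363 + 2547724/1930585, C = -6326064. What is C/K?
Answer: -54914100506959320720/16926347019697 ≈ -3.2443e+6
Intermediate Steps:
K = 16926347019697/8680610962355 (K = 2833781*(1/4496363) + 2547724*(1/1930585) = 2833781/4496363 + 2547724/1930585 = 16926347019697/8680610962355 ≈ 1.9499)
C/K = -6326064/16926347019697/8680610962355 = -6326064*8680610962355/16926347019697 = -54914100506959320720/16926347019697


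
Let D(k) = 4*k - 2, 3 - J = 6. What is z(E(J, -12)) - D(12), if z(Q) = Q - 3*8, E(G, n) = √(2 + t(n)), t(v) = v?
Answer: -70 + I*√10 ≈ -70.0 + 3.1623*I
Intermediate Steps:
J = -3 (J = 3 - 1*6 = 3 - 6 = -3)
D(k) = -2 + 4*k
E(G, n) = √(2 + n)
z(Q) = -24 + Q (z(Q) = Q - 24 = -24 + Q)
z(E(J, -12)) - D(12) = (-24 + √(2 - 12)) - (-2 + 4*12) = (-24 + √(-10)) - (-2 + 48) = (-24 + I*√10) - 1*46 = (-24 + I*√10) - 46 = -70 + I*√10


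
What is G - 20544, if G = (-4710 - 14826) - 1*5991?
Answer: -46071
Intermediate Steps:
G = -25527 (G = -19536 - 5991 = -25527)
G - 20544 = -25527 - 20544 = -46071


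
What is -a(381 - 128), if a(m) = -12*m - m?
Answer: 3289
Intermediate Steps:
a(m) = -13*m
-a(381 - 128) = -(-13)*(381 - 128) = -(-13)*253 = -1*(-3289) = 3289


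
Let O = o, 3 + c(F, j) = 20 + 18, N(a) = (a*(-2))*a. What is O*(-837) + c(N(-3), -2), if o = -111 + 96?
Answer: 12590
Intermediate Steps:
o = -15
N(a) = -2*a² (N(a) = (-2*a)*a = -2*a²)
c(F, j) = 35 (c(F, j) = -3 + (20 + 18) = -3 + 38 = 35)
O = -15
O*(-837) + c(N(-3), -2) = -15*(-837) + 35 = 12555 + 35 = 12590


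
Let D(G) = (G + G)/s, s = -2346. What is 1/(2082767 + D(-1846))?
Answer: 1173/2443087537 ≈ 4.8013e-7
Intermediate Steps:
D(G) = -G/1173 (D(G) = (G + G)/(-2346) = (2*G)*(-1/2346) = -G/1173)
1/(2082767 + D(-1846)) = 1/(2082767 - 1/1173*(-1846)) = 1/(2082767 + 1846/1173) = 1/(2443087537/1173) = 1173/2443087537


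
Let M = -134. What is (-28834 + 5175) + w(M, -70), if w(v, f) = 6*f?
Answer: -24079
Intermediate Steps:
(-28834 + 5175) + w(M, -70) = (-28834 + 5175) + 6*(-70) = -23659 - 420 = -24079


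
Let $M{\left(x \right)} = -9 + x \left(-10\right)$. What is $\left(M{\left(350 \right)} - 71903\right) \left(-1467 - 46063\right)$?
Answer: $3584332360$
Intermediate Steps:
$M{\left(x \right)} = -9 - 10 x$
$\left(M{\left(350 \right)} - 71903\right) \left(-1467 - 46063\right) = \left(\left(-9 - 3500\right) - 71903\right) \left(-1467 - 46063\right) = \left(\left(-9 - 3500\right) - 71903\right) \left(-47530\right) = \left(-3509 - 71903\right) \left(-47530\right) = \left(-75412\right) \left(-47530\right) = 3584332360$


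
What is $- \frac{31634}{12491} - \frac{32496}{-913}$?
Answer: $\frac{377025694}{11404283} \approx 33.06$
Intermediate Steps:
$- \frac{31634}{12491} - \frac{32496}{-913} = \left(-31634\right) \frac{1}{12491} - - \frac{32496}{913} = - \frac{31634}{12491} + \frac{32496}{913} = \frac{377025694}{11404283}$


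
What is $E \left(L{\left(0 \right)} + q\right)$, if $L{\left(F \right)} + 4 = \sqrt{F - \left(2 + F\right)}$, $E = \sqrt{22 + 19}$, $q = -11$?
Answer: $\sqrt{41} \left(-15 + i \sqrt{2}\right) \approx -96.047 + 9.0554 i$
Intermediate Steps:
$E = \sqrt{41} \approx 6.4031$
$L{\left(F \right)} = -4 + i \sqrt{2}$ ($L{\left(F \right)} = -4 + \sqrt{F - \left(2 + F\right)} = -4 + \sqrt{-2} = -4 + i \sqrt{2}$)
$E \left(L{\left(0 \right)} + q\right) = \sqrt{41} \left(\left(-4 + i \sqrt{2}\right) - 11\right) = \sqrt{41} \left(-15 + i \sqrt{2}\right)$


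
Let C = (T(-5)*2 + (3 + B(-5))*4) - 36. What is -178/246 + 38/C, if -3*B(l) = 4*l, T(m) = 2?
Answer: 6121/1230 ≈ 4.9764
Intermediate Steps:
B(l) = -4*l/3
C = 20/3 (C = (2*2 + (3 - 4/3*(-5))*4) - 36 = (4 + (3 + 20/3)*4) - 36 = (4 + (29/3)*4) - 36 = (4 + 116/3) - 36 = 128/3 - 36 = 20/3 ≈ 6.6667)
-178/246 + 38/C = -178/246 + 38/(20/3) = -178*1/246 + 38*(3/20) = -89/123 + 57/10 = 6121/1230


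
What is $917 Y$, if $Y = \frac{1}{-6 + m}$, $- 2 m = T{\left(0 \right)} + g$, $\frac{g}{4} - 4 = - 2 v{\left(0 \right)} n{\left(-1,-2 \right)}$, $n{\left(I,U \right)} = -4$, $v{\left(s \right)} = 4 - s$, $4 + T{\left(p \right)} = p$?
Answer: $- \frac{917}{76} \approx -12.066$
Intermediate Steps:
$T{\left(p \right)} = -4 + p$
$g = 144$ ($g = 16 + 4 - 2 \left(4 - 0\right) \left(-4\right) = 16 + 4 - 2 \left(4 + 0\right) \left(-4\right) = 16 + 4 \left(-2\right) 4 \left(-4\right) = 16 + 4 \left(\left(-8\right) \left(-4\right)\right) = 16 + 4 \cdot 32 = 16 + 128 = 144$)
$m = -70$ ($m = - \frac{\left(-4 + 0\right) + 144}{2} = - \frac{-4 + 144}{2} = \left(- \frac{1}{2}\right) 140 = -70$)
$Y = - \frac{1}{76}$ ($Y = \frac{1}{-6 - 70} = \frac{1}{-76} = - \frac{1}{76} \approx -0.013158$)
$917 Y = 917 \left(- \frac{1}{76}\right) = - \frac{917}{76}$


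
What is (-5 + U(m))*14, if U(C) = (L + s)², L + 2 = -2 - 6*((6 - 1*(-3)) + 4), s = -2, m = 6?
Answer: 98714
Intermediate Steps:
L = -82 (L = -2 + (-2 - 6*((6 - 1*(-3)) + 4)) = -2 + (-2 - 6*((6 + 3) + 4)) = -2 + (-2 - 6*(9 + 4)) = -2 + (-2 - 6*13) = -2 + (-2 - 1*78) = -2 + (-2 - 78) = -2 - 80 = -82)
U(C) = 7056 (U(C) = (-82 - 2)² = (-84)² = 7056)
(-5 + U(m))*14 = (-5 + 7056)*14 = 7051*14 = 98714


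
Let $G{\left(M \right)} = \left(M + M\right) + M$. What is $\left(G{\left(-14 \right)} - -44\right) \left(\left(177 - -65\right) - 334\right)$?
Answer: $-184$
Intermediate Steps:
$G{\left(M \right)} = 3 M$ ($G{\left(M \right)} = 2 M + M = 3 M$)
$\left(G{\left(-14 \right)} - -44\right) \left(\left(177 - -65\right) - 334\right) = \left(3 \left(-14\right) - -44\right) \left(\left(177 - -65\right) - 334\right) = \left(-42 + 44\right) \left(\left(177 + 65\right) - 334\right) = 2 \left(242 - 334\right) = 2 \left(-92\right) = -184$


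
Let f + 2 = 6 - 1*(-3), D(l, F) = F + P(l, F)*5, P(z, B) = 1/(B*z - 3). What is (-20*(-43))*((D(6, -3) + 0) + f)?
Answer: 67940/21 ≈ 3235.2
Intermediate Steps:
P(z, B) = 1/(-3 + B*z)
D(l, F) = F + 5/(-3 + F*l)
f = 7 (f = -2 + (6 - 1*(-3)) = -2 + (6 + 3) = -2 + 9 = 7)
(-20*(-43))*((D(6, -3) + 0) + f) = (-20*(-43))*(((-3 + 5/(-3 - 3*6)) + 0) + 7) = 860*(((-3 + 5/(-3 - 18)) + 0) + 7) = 860*(((-3 + 5/(-21)) + 0) + 7) = 860*(((-3 + 5*(-1/21)) + 0) + 7) = 860*(((-3 - 5/21) + 0) + 7) = 860*((-68/21 + 0) + 7) = 860*(-68/21 + 7) = 860*(79/21) = 67940/21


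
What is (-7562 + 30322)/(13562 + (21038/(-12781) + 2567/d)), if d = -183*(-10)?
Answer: 532338874800/317199046547 ≈ 1.6782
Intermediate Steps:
d = 1830
(-7562 + 30322)/(13562 + (21038/(-12781) + 2567/d)) = (-7562 + 30322)/(13562 + (21038/(-12781) + 2567/1830)) = 22760/(13562 + (21038*(-1/12781) + 2567*(1/1830))) = 22760/(13562 + (-21038/12781 + 2567/1830)) = 22760/(13562 - 5690713/23389230) = 22760/(317199046547/23389230) = 22760*(23389230/317199046547) = 532338874800/317199046547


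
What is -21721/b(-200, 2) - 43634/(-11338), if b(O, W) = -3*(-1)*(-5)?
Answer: 123463604/85035 ≈ 1451.9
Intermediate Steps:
b(O, W) = -15 (b(O, W) = 3*(-5) = -15)
-21721/b(-200, 2) - 43634/(-11338) = -21721/(-15) - 43634/(-11338) = -21721*(-1/15) - 43634*(-1/11338) = 21721/15 + 21817/5669 = 123463604/85035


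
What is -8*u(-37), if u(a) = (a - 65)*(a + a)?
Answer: -60384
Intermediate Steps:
u(a) = 2*a*(-65 + a) (u(a) = (-65 + a)*(2*a) = 2*a*(-65 + a))
-8*u(-37) = -16*(-37)*(-65 - 37) = -16*(-37)*(-102) = -8*7548 = -60384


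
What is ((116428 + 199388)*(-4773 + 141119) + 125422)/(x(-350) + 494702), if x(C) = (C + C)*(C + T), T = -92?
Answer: 21530186879/402051 ≈ 53551.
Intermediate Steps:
x(C) = 2*C*(-92 + C) (x(C) = (C + C)*(C - 92) = (2*C)*(-92 + C) = 2*C*(-92 + C))
((116428 + 199388)*(-4773 + 141119) + 125422)/(x(-350) + 494702) = ((116428 + 199388)*(-4773 + 141119) + 125422)/(2*(-350)*(-92 - 350) + 494702) = (315816*136346 + 125422)/(2*(-350)*(-442) + 494702) = (43060248336 + 125422)/(309400 + 494702) = 43060373758/804102 = 43060373758*(1/804102) = 21530186879/402051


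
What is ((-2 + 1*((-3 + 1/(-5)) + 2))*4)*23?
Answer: -1472/5 ≈ -294.40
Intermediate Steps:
((-2 + 1*((-3 + 1/(-5)) + 2))*4)*23 = ((-2 + 1*((-3 + 1*(-1/5)) + 2))*4)*23 = ((-2 + 1*((-3 - 1/5) + 2))*4)*23 = ((-2 + 1*(-16/5 + 2))*4)*23 = ((-2 + 1*(-6/5))*4)*23 = ((-2 - 6/5)*4)*23 = -16/5*4*23 = -64/5*23 = -1472/5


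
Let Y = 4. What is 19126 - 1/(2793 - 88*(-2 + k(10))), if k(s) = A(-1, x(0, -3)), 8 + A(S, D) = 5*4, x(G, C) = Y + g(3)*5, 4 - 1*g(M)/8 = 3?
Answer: 36588037/1913 ≈ 19126.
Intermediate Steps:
g(M) = 8 (g(M) = 32 - 8*3 = 32 - 24 = 8)
x(G, C) = 44 (x(G, C) = 4 + 8*5 = 4 + 40 = 44)
A(S, D) = 12 (A(S, D) = -8 + 5*4 = -8 + 20 = 12)
k(s) = 12
19126 - 1/(2793 - 88*(-2 + k(10))) = 19126 - 1/(2793 - 88*(-2 + 12)) = 19126 - 1/(2793 - 88*10) = 19126 - 1/(2793 - 880) = 19126 - 1/1913 = 36588037/1913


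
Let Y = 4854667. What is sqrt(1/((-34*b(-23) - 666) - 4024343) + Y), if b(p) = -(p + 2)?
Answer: 2*sqrt(19669224248671562630)/4025723 ≈ 2203.3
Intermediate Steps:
b(p) = -2 - p (b(p) = -(2 + p) = -2 - p)
sqrt(1/((-34*b(-23) - 666) - 4024343) + Y) = sqrt(1/((-34*(-2 - 1*(-23)) - 666) - 4024343) + 4854667) = sqrt(1/((-34*(-2 + 23) - 666) - 4024343) + 4854667) = sqrt(1/((-34*21 - 666) - 4024343) + 4854667) = sqrt(1/((-714 - 666) - 4024343) + 4854667) = sqrt(1/(-1380 - 4024343) + 4854667) = sqrt(1/(-4025723) + 4854667) = sqrt(-1/4025723 + 4854667) = sqrt(19543544599240/4025723) = 2*sqrt(19669224248671562630)/4025723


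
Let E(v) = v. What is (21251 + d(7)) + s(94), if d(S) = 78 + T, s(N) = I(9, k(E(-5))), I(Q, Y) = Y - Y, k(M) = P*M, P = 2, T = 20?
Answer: 21349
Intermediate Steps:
k(M) = 2*M
I(Q, Y) = 0
s(N) = 0
d(S) = 98 (d(S) = 78 + 20 = 98)
(21251 + d(7)) + s(94) = (21251 + 98) + 0 = 21349 + 0 = 21349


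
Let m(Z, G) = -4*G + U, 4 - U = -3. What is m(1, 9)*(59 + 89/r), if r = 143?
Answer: -247254/143 ≈ -1729.0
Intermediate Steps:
U = 7 (U = 4 - 1*(-3) = 4 + 3 = 7)
m(Z, G) = 7 - 4*G (m(Z, G) = -4*G + 7 = 7 - 4*G)
m(1, 9)*(59 + 89/r) = (7 - 4*9)*(59 + 89/143) = (7 - 36)*(59 + 89*(1/143)) = -29*(59 + 89/143) = -29*8526/143 = -247254/143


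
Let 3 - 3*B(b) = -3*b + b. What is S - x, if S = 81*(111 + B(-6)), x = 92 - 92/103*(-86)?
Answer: 883656/103 ≈ 8579.2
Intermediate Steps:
B(b) = 1 + 2*b/3 (B(b) = 1 - (-3*b + b)/3 = 1 - (-2)*b/3 = 1 + 2*b/3)
x = 17388/103 (x = 92 - 92*1/103*(-86) = 92 - 92/103*(-86) = 92 + 7912/103 = 17388/103 ≈ 168.82)
S = 8748 (S = 81*(111 + (1 + (⅔)*(-6))) = 81*(111 + (1 - 4)) = 81*(111 - 3) = 81*108 = 8748)
S - x = 8748 - 1*17388/103 = 8748 - 17388/103 = 883656/103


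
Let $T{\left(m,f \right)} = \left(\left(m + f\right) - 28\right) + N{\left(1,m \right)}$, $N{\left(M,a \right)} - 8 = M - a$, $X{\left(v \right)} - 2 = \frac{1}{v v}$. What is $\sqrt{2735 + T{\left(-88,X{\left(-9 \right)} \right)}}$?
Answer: $\frac{\sqrt{220159}}{9} \approx 52.135$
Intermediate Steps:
$X{\left(v \right)} = 2 + \frac{1}{v^{2}}$ ($X{\left(v \right)} = 2 + \frac{1}{v v} = 2 + \frac{1}{v^{2}}$)
$N{\left(M,a \right)} = 8 + M - a$ ($N{\left(M,a \right)} = 8 + \left(M - a\right) = 8 + M - a$)
$T{\left(m,f \right)} = -19 + f$ ($T{\left(m,f \right)} = \left(\left(m + f\right) - 28\right) + \left(8 + 1 - m\right) = \left(\left(f + m\right) - 28\right) - \left(-9 + m\right) = \left(-28 + f + m\right) - \left(-9 + m\right) = -19 + f$)
$\sqrt{2735 + T{\left(-88,X{\left(-9 \right)} \right)}} = \sqrt{2735 - \left(17 - \frac{1}{81}\right)} = \sqrt{2735 + \left(-19 + \left(2 + \frac{1}{81}\right)\right)} = \sqrt{2735 + \left(-19 + \frac{163}{81}\right)} = \sqrt{2735 - \frac{1376}{81}} = \sqrt{\frac{220159}{81}} = \frac{\sqrt{220159}}{9}$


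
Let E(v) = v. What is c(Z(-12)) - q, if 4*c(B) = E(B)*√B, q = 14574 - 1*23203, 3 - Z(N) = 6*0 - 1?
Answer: 8631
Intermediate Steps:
Z(N) = 4 (Z(N) = 3 - (6*0 - 1) = 3 - (0 - 1) = 3 - 1*(-1) = 3 + 1 = 4)
q = -8629 (q = 14574 - 23203 = -8629)
c(B) = B^(3/2)/4 (c(B) = (B*√B)/4 = B^(3/2)/4)
c(Z(-12)) - q = 4^(3/2)/4 - 1*(-8629) = (¼)*8 + 8629 = 2 + 8629 = 8631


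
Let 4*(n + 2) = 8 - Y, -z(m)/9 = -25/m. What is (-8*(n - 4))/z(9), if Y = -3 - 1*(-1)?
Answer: 28/25 ≈ 1.1200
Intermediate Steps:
Y = -2 (Y = -3 + 1 = -2)
z(m) = 225/m (z(m) = -(-225)/m = 225/m)
n = ½ (n = -2 + (8 - 1*(-2))/4 = -2 + (8 + 2)/4 = -2 + (¼)*10 = -2 + 5/2 = ½ ≈ 0.50000)
(-8*(n - 4))/z(9) = (-8*(½ - 4))/((225/9)) = (-8*(-7/2))/((225*(⅑))) = 28/25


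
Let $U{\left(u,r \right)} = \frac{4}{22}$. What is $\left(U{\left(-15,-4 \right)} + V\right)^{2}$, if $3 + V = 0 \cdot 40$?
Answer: $\frac{961}{121} \approx 7.9421$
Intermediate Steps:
$U{\left(u,r \right)} = \frac{2}{11}$ ($U{\left(u,r \right)} = 4 \cdot \frac{1}{22} = \frac{2}{11}$)
$V = -3$ ($V = -3 + 0 \cdot 40 = -3 + 0 = -3$)
$\left(U{\left(-15,-4 \right)} + V\right)^{2} = \left(\frac{2}{11} - 3\right)^{2} = \left(- \frac{31}{11}\right)^{2} = \frac{961}{121}$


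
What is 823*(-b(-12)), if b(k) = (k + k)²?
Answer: -474048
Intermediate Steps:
b(k) = 4*k² (b(k) = (2*k)² = 4*k²)
823*(-b(-12)) = 823*(-4*(-12)²) = 823*(-4*144) = 823*(-1*576) = 823*(-576) = -474048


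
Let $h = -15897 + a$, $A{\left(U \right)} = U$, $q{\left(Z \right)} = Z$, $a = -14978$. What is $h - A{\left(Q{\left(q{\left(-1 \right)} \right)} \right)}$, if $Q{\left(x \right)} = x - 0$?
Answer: $-30874$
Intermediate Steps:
$Q{\left(x \right)} = x$ ($Q{\left(x \right)} = x + 0 = x$)
$h = -30875$ ($h = -15897 - 14978 = -30875$)
$h - A{\left(Q{\left(q{\left(-1 \right)} \right)} \right)} = -30875 - -1 = -30875 + 1 = -30874$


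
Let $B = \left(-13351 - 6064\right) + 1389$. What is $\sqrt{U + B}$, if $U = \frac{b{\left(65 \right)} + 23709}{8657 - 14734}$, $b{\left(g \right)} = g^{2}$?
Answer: $\frac{4 i \sqrt{41616790942}}{6077} \approx 134.28 i$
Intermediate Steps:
$B = -18026$ ($B = -19415 + 1389 = -18026$)
$U = - \frac{27934}{6077}$ ($U = \frac{65^{2} + 23709}{8657 - 14734} = \frac{4225 + 23709}{-6077} = 27934 \left(- \frac{1}{6077}\right) = - \frac{27934}{6077} \approx -4.5967$)
$\sqrt{U + B} = \sqrt{- \frac{27934}{6077} - 18026} = \sqrt{- \frac{109571936}{6077}} = \frac{4 i \sqrt{41616790942}}{6077}$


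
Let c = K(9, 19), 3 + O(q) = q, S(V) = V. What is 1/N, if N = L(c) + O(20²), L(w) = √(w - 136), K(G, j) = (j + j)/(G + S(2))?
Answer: 4367/1735157 - 27*I*√22/1735157 ≈ 0.0025168 - 7.2985e-5*I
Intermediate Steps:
O(q) = -3 + q
K(G, j) = 2*j/(2 + G) (K(G, j) = (j + j)/(G + 2) = (2*j)/(2 + G) = 2*j/(2 + G))
c = 38/11 (c = 2*19/(2 + 9) = 2*19/11 = 2*19*(1/11) = 38/11 ≈ 3.4545)
L(w) = √(-136 + w)
N = 397 + 27*I*√22/11 (N = √(-136 + 38/11) + (-3 + 20²) = √(-1458/11) + (-3 + 400) = 27*I*√22/11 + 397 = 397 + 27*I*√22/11 ≈ 397.0 + 11.513*I)
1/N = 1/(397 + 27*I*√22/11)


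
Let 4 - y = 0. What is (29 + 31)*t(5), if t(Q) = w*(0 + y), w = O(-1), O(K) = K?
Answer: -240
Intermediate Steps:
y = 4 (y = 4 - 1*0 = 4 + 0 = 4)
w = -1
t(Q) = -4 (t(Q) = -(0 + 4) = -1*4 = -4)
(29 + 31)*t(5) = (29 + 31)*(-4) = 60*(-4) = -240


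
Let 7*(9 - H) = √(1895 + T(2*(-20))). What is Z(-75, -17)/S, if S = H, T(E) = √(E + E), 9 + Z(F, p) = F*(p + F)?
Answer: 6891/(9 - √(1895 + 4*I*√5)/7) ≈ 2477.7 + 13.074*I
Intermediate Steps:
Z(F, p) = -9 + F*(F + p) (Z(F, p) = -9 + F*(p + F) = -9 + F*(F + p))
T(E) = √2*√E (T(E) = √(2*E) = √2*√E)
H = 9 - √(1895 + 4*I*√5)/7 (H = 9 - √(1895 + √2*√(2*(-20)))/7 = 9 - √(1895 + √2*√(-40))/7 = 9 - √(1895 + √2*(2*I*√10))/7 = 9 - √(1895 + 4*I*√5)/7 ≈ 2.7812 - 0.014676*I)
S = 9 - √(1895 + 4*I*√5)/7 ≈ 2.7812 - 0.014676*I
Z(-75, -17)/S = (-9 + (-75)² - 75*(-17))/(9 - √(1895 + 4*I*√5)/7) = (-9 + 5625 + 1275)/(9 - √(1895 + 4*I*√5)/7) = 6891/(9 - √(1895 + 4*I*√5)/7)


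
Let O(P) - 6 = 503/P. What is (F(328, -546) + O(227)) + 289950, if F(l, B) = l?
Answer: 65894971/227 ≈ 2.9029e+5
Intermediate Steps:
O(P) = 6 + 503/P
(F(328, -546) + O(227)) + 289950 = (328 + (6 + 503/227)) + 289950 = (328 + 1865/227) + 289950 = 76321/227 + 289950 = 65894971/227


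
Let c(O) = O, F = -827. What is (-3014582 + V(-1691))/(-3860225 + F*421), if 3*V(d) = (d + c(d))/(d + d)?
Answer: 9043745/12625176 ≈ 0.71633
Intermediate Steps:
V(d) = ⅓ (V(d) = ((d + d)/(d + d))/3 = ((2*d)/((2*d)))/3 = ((2*d)*(1/(2*d)))/3 = (⅓)*1 = ⅓)
(-3014582 + V(-1691))/(-3860225 + F*421) = (-3014582 + ⅓)/(-3860225 - 827*421) = -9043745/(3*(-3860225 - 348167)) = -9043745/3/(-4208392) = -9043745/3*(-1/4208392) = 9043745/12625176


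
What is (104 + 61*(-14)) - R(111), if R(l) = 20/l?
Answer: -83270/111 ≈ -750.18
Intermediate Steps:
(104 + 61*(-14)) - R(111) = (104 + 61*(-14)) - 20/111 = (104 - 854) - 20/111 = -750 - 1*20/111 = -750 - 20/111 = -83270/111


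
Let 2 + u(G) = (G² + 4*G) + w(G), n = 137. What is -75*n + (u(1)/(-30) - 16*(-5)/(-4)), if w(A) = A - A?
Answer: -102951/10 ≈ -10295.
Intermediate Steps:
w(A) = 0
u(G) = -2 + G² + 4*G (u(G) = -2 + ((G² + 4*G) + 0) = -2 + (G² + 4*G) = -2 + G² + 4*G)
-75*n + (u(1)/(-30) - 16*(-5)/(-4)) = -75*137 + ((-2 + 1² + 4*1)/(-30) - 16*(-5)/(-4)) = -10275 + ((-2 + 1 + 4)*(-1/30) + 80*(-¼)) = -10275 + (3*(-1/30) - 20) = -10275 + (-⅒ - 20) = -10275 - 201/10 = -102951/10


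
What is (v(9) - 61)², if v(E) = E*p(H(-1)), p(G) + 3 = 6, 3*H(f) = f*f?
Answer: 1156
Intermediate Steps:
H(f) = f²/3 (H(f) = (f*f)/3 = f²/3)
p(G) = 3 (p(G) = -3 + 6 = 3)
v(E) = 3*E (v(E) = E*3 = 3*E)
(v(9) - 61)² = (3*9 - 61)² = (27 - 61)² = (-34)² = 1156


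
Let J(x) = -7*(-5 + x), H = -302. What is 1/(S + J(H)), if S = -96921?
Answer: -1/94772 ≈ -1.0552e-5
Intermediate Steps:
J(x) = 35 - 7*x
1/(S + J(H)) = 1/(-96921 + (35 - 7*(-302))) = 1/(-96921 + (35 + 2114)) = 1/(-96921 + 2149) = 1/(-94772) = -1/94772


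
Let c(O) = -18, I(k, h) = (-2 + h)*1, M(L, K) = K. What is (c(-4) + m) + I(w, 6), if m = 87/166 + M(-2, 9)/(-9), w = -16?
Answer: -2403/166 ≈ -14.476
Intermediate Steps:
I(k, h) = -2 + h
m = -79/166 (m = 87/166 + 9/(-9) = 87*(1/166) + 9*(-1/9) = 87/166 - 1 = -79/166 ≈ -0.47590)
(c(-4) + m) + I(w, 6) = (-18 - 79/166) + (-2 + 6) = -3067/166 + 4 = -2403/166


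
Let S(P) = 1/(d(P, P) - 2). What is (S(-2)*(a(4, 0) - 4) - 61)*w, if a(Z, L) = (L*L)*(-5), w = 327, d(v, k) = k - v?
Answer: -19293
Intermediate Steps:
a(Z, L) = -5*L**2 (a(Z, L) = L**2*(-5) = -5*L**2)
S(P) = -1/2 (S(P) = 1/((P - P) - 2) = 1/(0 - 2) = 1/(-2) = -1/2)
(S(-2)*(a(4, 0) - 4) - 61)*w = (-(-5*0**2 - 4)/2 - 61)*327 = (-(-5*0 - 4)/2 - 61)*327 = (-(0 - 4)/2 - 61)*327 = (-1/2*(-4) - 61)*327 = (2 - 61)*327 = -59*327 = -19293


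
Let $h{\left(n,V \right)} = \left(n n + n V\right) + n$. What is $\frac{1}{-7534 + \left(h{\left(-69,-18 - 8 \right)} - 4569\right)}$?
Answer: $- \frac{1}{5617} \approx -0.00017803$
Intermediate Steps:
$h{\left(n,V \right)} = n + n^{2} + V n$ ($h{\left(n,V \right)} = \left(n^{2} + V n\right) + n = n + n^{2} + V n$)
$\frac{1}{-7534 + \left(h{\left(-69,-18 - 8 \right)} - 4569\right)} = \frac{1}{-7534 - \left(4569 + 69 \left(1 - 26 - 69\right)\right)} = \frac{1}{-7534 - -1917} = \frac{1}{-7534 + \left(6486 - 4569\right)} = \frac{1}{-7534 + 1917} = \frac{1}{-5617} = - \frac{1}{5617}$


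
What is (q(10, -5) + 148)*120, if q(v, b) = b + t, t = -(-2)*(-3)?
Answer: 16440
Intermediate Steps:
t = -6 (t = -2*3 = -6)
q(v, b) = -6 + b (q(v, b) = b - 6 = -6 + b)
(q(10, -5) + 148)*120 = ((-6 - 5) + 148)*120 = (-11 + 148)*120 = 137*120 = 16440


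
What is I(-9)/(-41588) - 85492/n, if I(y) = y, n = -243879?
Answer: 3557636207/10142439852 ≈ 0.35077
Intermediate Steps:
I(-9)/(-41588) - 85492/n = -9/(-41588) - 85492/(-243879) = -9*(-1/41588) - 85492*(-1/243879) = 9/41588 + 85492/243879 = 3557636207/10142439852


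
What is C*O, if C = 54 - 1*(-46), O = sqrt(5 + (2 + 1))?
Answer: 200*sqrt(2) ≈ 282.84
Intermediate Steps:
O = 2*sqrt(2) (O = sqrt(5 + 3) = sqrt(8) = 2*sqrt(2) ≈ 2.8284)
C = 100 (C = 54 + 46 = 100)
C*O = 100*(2*sqrt(2)) = 200*sqrt(2)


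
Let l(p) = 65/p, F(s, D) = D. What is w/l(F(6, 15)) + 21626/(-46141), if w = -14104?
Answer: -1952599130/599833 ≈ -3255.2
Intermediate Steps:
w/l(F(6, 15)) + 21626/(-46141) = -14104/(65/15) + 21626/(-46141) = -14104/(65*(1/15)) + 21626*(-1/46141) = -14104/13/3 - 21626/46141 = -14104*3/13 - 21626/46141 = -42312/13 - 21626/46141 = -1952599130/599833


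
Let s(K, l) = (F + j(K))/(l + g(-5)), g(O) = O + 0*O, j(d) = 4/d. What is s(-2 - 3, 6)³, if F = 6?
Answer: 17576/125 ≈ 140.61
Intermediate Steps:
g(O) = O (g(O) = O + 0 = O)
s(K, l) = (6 + 4/K)/(-5 + l) (s(K, l) = (6 + 4/K)/(l - 5) = (6 + 4/K)/(-5 + l))
s(-2 - 3, 6)³ = (2*(2 + 3*(-2 - 3))/((-2 - 3)*(-5 + 6)))³ = (2*(2 + 3*(-5))/(-5*1))³ = (2*(-⅕)*1*(2 - 15))³ = (2*(-⅕)*1*(-13))³ = (26/5)³ = 17576/125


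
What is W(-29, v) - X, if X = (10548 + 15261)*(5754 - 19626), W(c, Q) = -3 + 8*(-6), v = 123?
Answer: 358022397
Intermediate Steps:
W(c, Q) = -51 (W(c, Q) = -3 - 48 = -51)
X = -358022448 (X = 25809*(-13872) = -358022448)
W(-29, v) - X = -51 - 1*(-358022448) = -51 + 358022448 = 358022397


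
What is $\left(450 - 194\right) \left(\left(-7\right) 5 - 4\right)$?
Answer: $-9984$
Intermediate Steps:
$\left(450 - 194\right) \left(\left(-7\right) 5 - 4\right) = 256 \left(-35 - 4\right) = 256 \left(-39\right) = -9984$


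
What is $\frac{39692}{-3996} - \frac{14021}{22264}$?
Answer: $- \frac{234932651}{22241736} \approx -10.563$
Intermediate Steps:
$\frac{39692}{-3996} - \frac{14021}{22264} = 39692 \left(- \frac{1}{3996}\right) - \frac{14021}{22264} = - \frac{9923}{999} - \frac{14021}{22264} = - \frac{234932651}{22241736}$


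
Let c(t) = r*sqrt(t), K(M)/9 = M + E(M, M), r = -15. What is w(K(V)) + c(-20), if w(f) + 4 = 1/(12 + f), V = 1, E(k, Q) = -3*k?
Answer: -25/6 - 30*I*sqrt(5) ≈ -4.1667 - 67.082*I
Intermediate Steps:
K(M) = -18*M (K(M) = 9*(M - 3*M) = 9*(-2*M) = -18*M)
c(t) = -15*sqrt(t)
w(f) = -4 + 1/(12 + f)
w(K(V)) + c(-20) = (-47 - (-72))/(12 - 18*1) - 30*I*sqrt(5) = (-47 - 4*(-18))/(12 - 18) - 30*I*sqrt(5) = (-47 + 72)/(-6) - 30*I*sqrt(5) = -1/6*25 - 30*I*sqrt(5) = -25/6 - 30*I*sqrt(5)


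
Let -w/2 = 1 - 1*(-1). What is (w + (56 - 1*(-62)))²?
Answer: 12996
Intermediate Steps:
w = -4 (w = -2*(1 - 1*(-1)) = -2*(1 + 1) = -2*2 = -4)
(w + (56 - 1*(-62)))² = (-4 + (56 - 1*(-62)))² = (-4 + (56 + 62))² = (-4 + 118)² = 114² = 12996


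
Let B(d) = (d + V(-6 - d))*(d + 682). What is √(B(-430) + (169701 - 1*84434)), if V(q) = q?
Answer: √83755 ≈ 289.40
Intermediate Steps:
B(d) = -4092 - 6*d (B(d) = (d + (-6 - d))*(d + 682) = -6*(682 + d) = -4092 - 6*d)
√(B(-430) + (169701 - 1*84434)) = √((-4092 - 6*(-430)) + (169701 - 1*84434)) = √((-4092 + 2580) + (169701 - 84434)) = √(-1512 + 85267) = √83755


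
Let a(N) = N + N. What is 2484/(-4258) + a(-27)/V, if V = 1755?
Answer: -84988/138385 ≈ -0.61414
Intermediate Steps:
a(N) = 2*N
2484/(-4258) + a(-27)/V = 2484/(-4258) + (2*(-27))/1755 = 2484*(-1/4258) - 54*1/1755 = -1242/2129 - 2/65 = -84988/138385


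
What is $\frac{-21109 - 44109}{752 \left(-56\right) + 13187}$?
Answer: $\frac{65218}{28925} \approx 2.2547$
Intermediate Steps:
$\frac{-21109 - 44109}{752 \left(-56\right) + 13187} = \frac{-21109 - 44109}{-42112 + 13187} = - \frac{65218}{-28925} = \left(-65218\right) \left(- \frac{1}{28925}\right) = \frac{65218}{28925}$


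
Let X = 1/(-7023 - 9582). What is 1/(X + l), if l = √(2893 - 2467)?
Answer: 16605/117459286649 + 275726025*√426/117459286649 ≈ 0.048450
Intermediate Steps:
X = -1/16605 (X = 1/(-16605) = -1/16605 ≈ -6.0223e-5)
l = √426 ≈ 20.640
1/(X + l) = 1/(-1/16605 + √426)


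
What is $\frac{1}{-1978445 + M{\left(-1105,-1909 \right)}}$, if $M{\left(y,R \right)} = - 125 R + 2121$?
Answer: $- \frac{1}{1737699} \approx -5.7547 \cdot 10^{-7}$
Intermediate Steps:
$M{\left(y,R \right)} = 2121 - 125 R$
$\frac{1}{-1978445 + M{\left(-1105,-1909 \right)}} = \frac{1}{-1978445 + \left(2121 - -238625\right)} = \frac{1}{-1978445 + \left(2121 + 238625\right)} = \frac{1}{-1978445 + 240746} = \frac{1}{-1737699} = - \frac{1}{1737699}$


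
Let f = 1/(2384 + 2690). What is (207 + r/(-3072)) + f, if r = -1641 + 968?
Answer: 1614997385/7793664 ≈ 207.22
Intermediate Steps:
f = 1/5074 ≈ 0.00019708
r = -673
(207 + r/(-3072)) + f = (207 - 673/(-3072)) + 1/5074 = (207 - 673*(-1/3072)) + 1/5074 = (207 + 673/3072) + 1/5074 = 636577/3072 + 1/5074 = 1614997385/7793664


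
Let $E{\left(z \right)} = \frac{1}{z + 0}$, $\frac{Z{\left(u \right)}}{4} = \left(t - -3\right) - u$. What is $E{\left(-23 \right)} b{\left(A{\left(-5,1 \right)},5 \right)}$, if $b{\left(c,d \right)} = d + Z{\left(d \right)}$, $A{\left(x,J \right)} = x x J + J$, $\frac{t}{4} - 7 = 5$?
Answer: $- \frac{189}{23} \approx -8.2174$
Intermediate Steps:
$t = 48$ ($t = 28 + 4 \cdot 5 = 28 + 20 = 48$)
$A{\left(x,J \right)} = J + J x^{2}$ ($A{\left(x,J \right)} = x^{2} J + J = J x^{2} + J = J + J x^{2}$)
$Z{\left(u \right)} = 204 - 4 u$ ($Z{\left(u \right)} = 4 \left(\left(48 - -3\right) - u\right) = 4 \left(\left(48 + 3\right) - u\right) = 4 \left(51 - u\right) = 204 - 4 u$)
$E{\left(z \right)} = \frac{1}{z}$
$b{\left(c,d \right)} = 204 - 3 d$ ($b{\left(c,d \right)} = d - \left(-204 + 4 d\right) = 204 - 3 d$)
$E{\left(-23 \right)} b{\left(A{\left(-5,1 \right)},5 \right)} = \frac{204 - 15}{-23} = - \frac{204 - 15}{23} = \left(- \frac{1}{23}\right) 189 = - \frac{189}{23}$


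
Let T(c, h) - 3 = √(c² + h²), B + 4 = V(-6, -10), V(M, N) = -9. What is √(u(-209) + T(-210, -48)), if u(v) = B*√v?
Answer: √(3 + 6*√1289 - 13*I*√209) ≈ 15.915 - 5.9045*I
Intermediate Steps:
B = -13 (B = -4 - 9 = -13)
u(v) = -13*√v
T(c, h) = 3 + √(c² + h²)
√(u(-209) + T(-210, -48)) = √(-13*I*√209 + (3 + √((-210)² + (-48)²))) = √(-13*I*√209 + (3 + √(44100 + 2304))) = √(-13*I*√209 + (3 + √46404)) = √(-13*I*√209 + (3 + 6*√1289)) = √(3 + 6*√1289 - 13*I*√209)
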